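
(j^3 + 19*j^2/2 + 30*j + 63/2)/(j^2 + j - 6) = (2*j^2 + 13*j + 21)/(2*(j - 2))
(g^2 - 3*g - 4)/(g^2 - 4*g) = (g + 1)/g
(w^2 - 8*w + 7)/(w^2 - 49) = (w - 1)/(w + 7)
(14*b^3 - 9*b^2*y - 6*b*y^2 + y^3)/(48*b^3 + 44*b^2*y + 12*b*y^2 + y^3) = (7*b^2 - 8*b*y + y^2)/(24*b^2 + 10*b*y + y^2)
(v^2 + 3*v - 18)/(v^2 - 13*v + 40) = (v^2 + 3*v - 18)/(v^2 - 13*v + 40)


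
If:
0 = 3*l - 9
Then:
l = 3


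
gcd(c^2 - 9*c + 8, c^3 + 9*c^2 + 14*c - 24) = c - 1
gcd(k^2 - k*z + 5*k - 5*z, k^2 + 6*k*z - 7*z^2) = -k + z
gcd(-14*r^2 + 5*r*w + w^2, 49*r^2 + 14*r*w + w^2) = 7*r + w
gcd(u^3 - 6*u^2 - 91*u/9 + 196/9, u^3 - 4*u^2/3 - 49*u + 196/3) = u^2 - 25*u/3 + 28/3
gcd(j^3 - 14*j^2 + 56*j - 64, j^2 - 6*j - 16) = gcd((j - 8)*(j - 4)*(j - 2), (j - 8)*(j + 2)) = j - 8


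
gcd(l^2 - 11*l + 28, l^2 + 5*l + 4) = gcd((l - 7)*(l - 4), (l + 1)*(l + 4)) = 1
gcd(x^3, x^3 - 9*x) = x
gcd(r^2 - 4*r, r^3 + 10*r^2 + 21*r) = r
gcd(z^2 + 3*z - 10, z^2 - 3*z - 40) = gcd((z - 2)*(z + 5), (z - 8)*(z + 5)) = z + 5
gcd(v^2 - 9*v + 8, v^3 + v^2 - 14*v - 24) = 1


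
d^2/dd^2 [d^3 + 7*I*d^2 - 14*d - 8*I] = 6*d + 14*I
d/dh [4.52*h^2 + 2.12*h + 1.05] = 9.04*h + 2.12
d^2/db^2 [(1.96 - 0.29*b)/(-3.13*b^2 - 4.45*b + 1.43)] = ((9.6886 - 5.4462*b)*(3.13*b^2 + 4.45*b - 1.43) + (0.29*b - 1.96)*(6.26*b + 4.45)*(12.52*b + 8.9))/(3.13*b^2 + 4.45*b - 1.43)^3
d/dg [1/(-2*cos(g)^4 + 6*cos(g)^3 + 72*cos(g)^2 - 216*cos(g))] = (-4*cos(g)^3 + 9*cos(g)^2 + 72*cos(g) - 108)*sin(g)/(2*(cos(g)^3 - 3*cos(g)^2 - 36*cos(g) + 108)^2*cos(g)^2)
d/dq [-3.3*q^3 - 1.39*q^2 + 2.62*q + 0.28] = -9.9*q^2 - 2.78*q + 2.62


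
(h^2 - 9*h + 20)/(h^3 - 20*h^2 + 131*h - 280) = (h - 4)/(h^2 - 15*h + 56)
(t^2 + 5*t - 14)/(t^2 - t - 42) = (-t^2 - 5*t + 14)/(-t^2 + t + 42)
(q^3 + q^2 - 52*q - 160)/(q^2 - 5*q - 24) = (q^2 + 9*q + 20)/(q + 3)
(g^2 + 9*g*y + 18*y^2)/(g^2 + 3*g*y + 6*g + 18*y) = (g + 6*y)/(g + 6)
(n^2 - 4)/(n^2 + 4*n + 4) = (n - 2)/(n + 2)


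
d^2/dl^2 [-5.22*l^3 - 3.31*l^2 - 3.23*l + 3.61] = -31.32*l - 6.62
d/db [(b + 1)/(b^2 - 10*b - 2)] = (b^2 - 10*b - 2*(b - 5)*(b + 1) - 2)/(-b^2 + 10*b + 2)^2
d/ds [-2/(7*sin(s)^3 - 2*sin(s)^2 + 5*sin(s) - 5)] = 2*(21*sin(s)^2 - 4*sin(s) + 5)*cos(s)/(7*sin(s)^3 - 2*sin(s)^2 + 5*sin(s) - 5)^2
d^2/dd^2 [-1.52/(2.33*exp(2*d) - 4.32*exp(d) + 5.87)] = (-1.52*(4.66*exp(d) - 4.32)*(9.32*exp(d) - 8.64)*exp(d) + (14.1664*exp(d) - 6.5664)*(2.33*exp(2*d) - 4.32*exp(d) + 5.87))*exp(d)/(2.33*exp(2*d) - 4.32*exp(d) + 5.87)^3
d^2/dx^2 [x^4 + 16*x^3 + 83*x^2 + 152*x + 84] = 12*x^2 + 96*x + 166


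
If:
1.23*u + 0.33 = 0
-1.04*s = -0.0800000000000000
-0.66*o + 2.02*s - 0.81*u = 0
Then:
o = 0.56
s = 0.08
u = -0.27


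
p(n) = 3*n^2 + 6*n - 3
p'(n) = 6*n + 6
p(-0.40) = -4.92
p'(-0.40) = 3.60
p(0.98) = 5.76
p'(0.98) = 11.88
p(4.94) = 99.85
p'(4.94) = 35.64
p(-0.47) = -5.16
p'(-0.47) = 3.18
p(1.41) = 11.42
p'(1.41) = 14.46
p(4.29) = 77.95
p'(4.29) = 31.74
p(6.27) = 152.56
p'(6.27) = 43.62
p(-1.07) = -5.99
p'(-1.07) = -0.42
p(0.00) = -3.00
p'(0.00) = 6.00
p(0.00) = -3.00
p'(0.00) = 6.00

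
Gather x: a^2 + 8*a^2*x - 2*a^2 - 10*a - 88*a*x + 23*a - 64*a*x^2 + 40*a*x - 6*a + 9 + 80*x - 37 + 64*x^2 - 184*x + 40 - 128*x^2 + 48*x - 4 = -a^2 + 7*a + x^2*(-64*a - 64) + x*(8*a^2 - 48*a - 56) + 8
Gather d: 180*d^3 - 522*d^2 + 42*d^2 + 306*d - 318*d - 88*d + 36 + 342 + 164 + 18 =180*d^3 - 480*d^2 - 100*d + 560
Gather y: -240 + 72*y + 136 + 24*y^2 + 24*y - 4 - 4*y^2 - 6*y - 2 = 20*y^2 + 90*y - 110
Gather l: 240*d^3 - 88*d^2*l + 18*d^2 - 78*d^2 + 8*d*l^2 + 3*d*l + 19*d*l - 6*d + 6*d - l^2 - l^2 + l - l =240*d^3 - 60*d^2 + l^2*(8*d - 2) + l*(-88*d^2 + 22*d)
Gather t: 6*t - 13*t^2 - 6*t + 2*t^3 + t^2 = 2*t^3 - 12*t^2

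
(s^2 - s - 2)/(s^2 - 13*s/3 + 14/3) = 3*(s + 1)/(3*s - 7)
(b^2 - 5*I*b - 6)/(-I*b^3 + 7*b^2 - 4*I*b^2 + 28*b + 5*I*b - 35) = (I*b^2 + 5*b - 6*I)/(b^3 + b^2*(4 + 7*I) + b*(-5 + 28*I) - 35*I)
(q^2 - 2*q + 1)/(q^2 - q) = (q - 1)/q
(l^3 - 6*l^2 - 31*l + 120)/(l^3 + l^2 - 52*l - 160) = (l - 3)/(l + 4)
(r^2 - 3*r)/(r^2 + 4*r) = (r - 3)/(r + 4)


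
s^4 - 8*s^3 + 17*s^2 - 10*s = s*(s - 5)*(s - 2)*(s - 1)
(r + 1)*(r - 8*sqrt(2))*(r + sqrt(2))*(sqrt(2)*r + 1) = sqrt(2)*r^4 - 13*r^3 + sqrt(2)*r^3 - 23*sqrt(2)*r^2 - 13*r^2 - 23*sqrt(2)*r - 16*r - 16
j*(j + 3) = j^2 + 3*j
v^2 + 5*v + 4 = (v + 1)*(v + 4)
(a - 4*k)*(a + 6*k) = a^2 + 2*a*k - 24*k^2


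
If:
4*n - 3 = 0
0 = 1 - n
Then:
No Solution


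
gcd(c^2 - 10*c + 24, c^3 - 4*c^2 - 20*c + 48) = c - 6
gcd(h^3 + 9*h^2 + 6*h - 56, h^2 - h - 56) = h + 7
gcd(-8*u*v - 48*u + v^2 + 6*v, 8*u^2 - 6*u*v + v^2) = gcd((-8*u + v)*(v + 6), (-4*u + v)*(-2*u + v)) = 1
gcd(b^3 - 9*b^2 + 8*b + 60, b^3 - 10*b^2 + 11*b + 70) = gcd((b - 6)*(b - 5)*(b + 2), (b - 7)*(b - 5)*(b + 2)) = b^2 - 3*b - 10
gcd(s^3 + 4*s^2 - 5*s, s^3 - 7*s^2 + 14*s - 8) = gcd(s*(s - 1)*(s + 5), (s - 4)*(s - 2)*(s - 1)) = s - 1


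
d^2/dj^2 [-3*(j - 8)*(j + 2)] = -6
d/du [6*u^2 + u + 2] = 12*u + 1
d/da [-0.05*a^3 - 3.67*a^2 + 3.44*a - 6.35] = -0.15*a^2 - 7.34*a + 3.44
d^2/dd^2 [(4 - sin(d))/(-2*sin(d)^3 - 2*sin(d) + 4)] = (-2*sin(d)^7 + 18*sin(d)^6 + 5*sin(d)^5 - 33*sin(d)^4 + 35*sin(d)^3 + sin(d)^2 - 22*sin(d) - 2)/(sin(d)^3 + sin(d) - 2)^3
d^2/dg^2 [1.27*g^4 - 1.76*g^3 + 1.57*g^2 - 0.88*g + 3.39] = 15.24*g^2 - 10.56*g + 3.14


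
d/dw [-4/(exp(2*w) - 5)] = 8*exp(2*w)/(exp(2*w) - 5)^2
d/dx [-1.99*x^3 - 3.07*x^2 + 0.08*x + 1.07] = -5.97*x^2 - 6.14*x + 0.08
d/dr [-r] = -1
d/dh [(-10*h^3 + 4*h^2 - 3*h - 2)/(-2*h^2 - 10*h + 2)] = (10*h^4 + 100*h^3 - 53*h^2 + 4*h - 13)/(2*(h^4 + 10*h^3 + 23*h^2 - 10*h + 1))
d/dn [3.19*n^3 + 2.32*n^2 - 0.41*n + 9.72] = 9.57*n^2 + 4.64*n - 0.41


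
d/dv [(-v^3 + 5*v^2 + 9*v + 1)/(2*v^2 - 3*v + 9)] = 2*(-v^4 + 3*v^3 - 30*v^2 + 43*v + 42)/(4*v^4 - 12*v^3 + 45*v^2 - 54*v + 81)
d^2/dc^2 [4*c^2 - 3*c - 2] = 8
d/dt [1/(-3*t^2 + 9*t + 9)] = (2*t - 3)/(3*(-t^2 + 3*t + 3)^2)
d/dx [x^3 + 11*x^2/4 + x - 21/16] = 3*x^2 + 11*x/2 + 1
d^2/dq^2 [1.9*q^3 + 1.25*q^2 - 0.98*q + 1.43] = 11.4*q + 2.5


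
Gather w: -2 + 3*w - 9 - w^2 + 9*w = -w^2 + 12*w - 11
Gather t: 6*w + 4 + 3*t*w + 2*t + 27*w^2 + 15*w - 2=t*(3*w + 2) + 27*w^2 + 21*w + 2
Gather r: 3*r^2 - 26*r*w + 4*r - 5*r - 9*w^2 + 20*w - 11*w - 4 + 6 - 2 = 3*r^2 + r*(-26*w - 1) - 9*w^2 + 9*w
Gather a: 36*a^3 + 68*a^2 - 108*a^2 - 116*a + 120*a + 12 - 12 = 36*a^3 - 40*a^2 + 4*a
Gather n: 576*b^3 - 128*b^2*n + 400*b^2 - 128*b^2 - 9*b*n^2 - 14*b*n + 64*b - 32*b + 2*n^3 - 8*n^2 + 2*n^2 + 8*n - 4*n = 576*b^3 + 272*b^2 + 32*b + 2*n^3 + n^2*(-9*b - 6) + n*(-128*b^2 - 14*b + 4)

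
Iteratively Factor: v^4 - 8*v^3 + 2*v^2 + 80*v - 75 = (v - 5)*(v^3 - 3*v^2 - 13*v + 15) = (v - 5)*(v + 3)*(v^2 - 6*v + 5) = (v - 5)^2*(v + 3)*(v - 1)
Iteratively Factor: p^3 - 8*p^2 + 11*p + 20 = (p - 5)*(p^2 - 3*p - 4) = (p - 5)*(p + 1)*(p - 4)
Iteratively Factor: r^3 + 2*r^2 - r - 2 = (r - 1)*(r^2 + 3*r + 2) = (r - 1)*(r + 2)*(r + 1)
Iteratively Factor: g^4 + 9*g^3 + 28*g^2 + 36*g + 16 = (g + 2)*(g^3 + 7*g^2 + 14*g + 8) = (g + 1)*(g + 2)*(g^2 + 6*g + 8) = (g + 1)*(g + 2)*(g + 4)*(g + 2)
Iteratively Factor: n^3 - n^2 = (n)*(n^2 - n) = n^2*(n - 1)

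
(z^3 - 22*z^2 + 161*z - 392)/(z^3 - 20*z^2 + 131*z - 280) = (z - 7)/(z - 5)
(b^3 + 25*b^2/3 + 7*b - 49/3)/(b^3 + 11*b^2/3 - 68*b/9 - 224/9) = 3*(b^2 + 6*b - 7)/(3*b^2 + 4*b - 32)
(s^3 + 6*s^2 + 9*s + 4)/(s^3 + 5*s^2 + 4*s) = (s + 1)/s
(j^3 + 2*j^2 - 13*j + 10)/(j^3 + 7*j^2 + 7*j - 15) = (j - 2)/(j + 3)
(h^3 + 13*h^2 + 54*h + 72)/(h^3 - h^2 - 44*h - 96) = (h + 6)/(h - 8)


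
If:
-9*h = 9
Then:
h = -1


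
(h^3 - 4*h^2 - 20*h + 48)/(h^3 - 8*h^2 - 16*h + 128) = (h^2 - 8*h + 12)/(h^2 - 12*h + 32)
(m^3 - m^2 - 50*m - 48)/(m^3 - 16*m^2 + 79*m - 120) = (m^2 + 7*m + 6)/(m^2 - 8*m + 15)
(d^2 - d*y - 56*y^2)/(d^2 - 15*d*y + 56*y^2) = (-d - 7*y)/(-d + 7*y)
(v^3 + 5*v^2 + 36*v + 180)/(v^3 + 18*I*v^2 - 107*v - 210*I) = (v^2 + v*(5 - 6*I) - 30*I)/(v^2 + 12*I*v - 35)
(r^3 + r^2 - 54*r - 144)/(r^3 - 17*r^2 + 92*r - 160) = (r^2 + 9*r + 18)/(r^2 - 9*r + 20)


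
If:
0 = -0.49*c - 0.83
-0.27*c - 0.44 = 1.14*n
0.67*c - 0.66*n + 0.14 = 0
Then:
No Solution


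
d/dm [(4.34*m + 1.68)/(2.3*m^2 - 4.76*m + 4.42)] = (-9.982*m^2 - 7.728*m + 27.1796)/(5.29*m^4 - 21.896*m^3 + 42.9896*m^2 - 42.0784*m + 19.5364)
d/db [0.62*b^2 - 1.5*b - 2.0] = 1.24*b - 1.5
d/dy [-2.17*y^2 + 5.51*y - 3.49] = 5.51 - 4.34*y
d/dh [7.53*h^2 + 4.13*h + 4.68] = 15.06*h + 4.13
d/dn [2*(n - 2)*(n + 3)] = 4*n + 2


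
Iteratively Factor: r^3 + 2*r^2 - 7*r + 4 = (r - 1)*(r^2 + 3*r - 4) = (r - 1)^2*(r + 4)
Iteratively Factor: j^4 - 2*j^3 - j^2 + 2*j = (j - 2)*(j^3 - j) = (j - 2)*(j - 1)*(j^2 + j) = j*(j - 2)*(j - 1)*(j + 1)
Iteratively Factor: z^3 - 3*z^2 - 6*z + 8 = (z - 4)*(z^2 + z - 2) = (z - 4)*(z - 1)*(z + 2)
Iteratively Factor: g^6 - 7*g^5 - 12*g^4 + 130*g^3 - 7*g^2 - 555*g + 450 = (g - 5)*(g^5 - 2*g^4 - 22*g^3 + 20*g^2 + 93*g - 90) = (g - 5)*(g - 2)*(g^4 - 22*g^2 - 24*g + 45) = (g - 5)*(g - 2)*(g + 3)*(g^3 - 3*g^2 - 13*g + 15) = (g - 5)^2*(g - 2)*(g + 3)*(g^2 + 2*g - 3) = (g - 5)^2*(g - 2)*(g - 1)*(g + 3)*(g + 3)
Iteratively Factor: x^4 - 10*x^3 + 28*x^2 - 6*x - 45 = (x - 5)*(x^3 - 5*x^2 + 3*x + 9) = (x - 5)*(x + 1)*(x^2 - 6*x + 9) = (x - 5)*(x - 3)*(x + 1)*(x - 3)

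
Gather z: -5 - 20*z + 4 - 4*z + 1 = -24*z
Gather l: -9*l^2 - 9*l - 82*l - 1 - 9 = -9*l^2 - 91*l - 10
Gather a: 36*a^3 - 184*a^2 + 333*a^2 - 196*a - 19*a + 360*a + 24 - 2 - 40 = 36*a^3 + 149*a^2 + 145*a - 18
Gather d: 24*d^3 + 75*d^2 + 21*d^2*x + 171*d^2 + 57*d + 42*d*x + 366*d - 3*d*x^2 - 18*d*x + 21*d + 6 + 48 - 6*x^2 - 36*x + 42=24*d^3 + d^2*(21*x + 246) + d*(-3*x^2 + 24*x + 444) - 6*x^2 - 36*x + 96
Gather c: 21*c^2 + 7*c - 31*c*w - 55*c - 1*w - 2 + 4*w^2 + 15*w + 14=21*c^2 + c*(-31*w - 48) + 4*w^2 + 14*w + 12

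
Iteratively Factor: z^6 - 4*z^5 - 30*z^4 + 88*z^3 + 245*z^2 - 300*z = (z - 5)*(z^5 + z^4 - 25*z^3 - 37*z^2 + 60*z) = (z - 5)*(z + 3)*(z^4 - 2*z^3 - 19*z^2 + 20*z) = (z - 5)*(z + 3)*(z + 4)*(z^3 - 6*z^2 + 5*z) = (z - 5)*(z - 1)*(z + 3)*(z + 4)*(z^2 - 5*z) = z*(z - 5)*(z - 1)*(z + 3)*(z + 4)*(z - 5)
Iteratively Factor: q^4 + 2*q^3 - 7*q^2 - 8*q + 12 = (q - 1)*(q^3 + 3*q^2 - 4*q - 12) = (q - 2)*(q - 1)*(q^2 + 5*q + 6) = (q - 2)*(q - 1)*(q + 2)*(q + 3)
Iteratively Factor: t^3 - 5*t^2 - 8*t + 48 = (t - 4)*(t^2 - t - 12) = (t - 4)^2*(t + 3)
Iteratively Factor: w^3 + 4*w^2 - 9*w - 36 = (w + 4)*(w^2 - 9) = (w + 3)*(w + 4)*(w - 3)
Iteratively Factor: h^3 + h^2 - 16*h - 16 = (h + 4)*(h^2 - 3*h - 4) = (h + 1)*(h + 4)*(h - 4)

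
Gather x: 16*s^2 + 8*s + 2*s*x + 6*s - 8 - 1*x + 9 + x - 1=16*s^2 + 2*s*x + 14*s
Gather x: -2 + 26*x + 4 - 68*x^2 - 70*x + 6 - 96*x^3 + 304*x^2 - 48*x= -96*x^3 + 236*x^2 - 92*x + 8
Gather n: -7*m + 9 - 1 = 8 - 7*m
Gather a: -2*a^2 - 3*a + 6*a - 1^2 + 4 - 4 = -2*a^2 + 3*a - 1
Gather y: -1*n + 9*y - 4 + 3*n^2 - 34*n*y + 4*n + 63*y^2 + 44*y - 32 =3*n^2 + 3*n + 63*y^2 + y*(53 - 34*n) - 36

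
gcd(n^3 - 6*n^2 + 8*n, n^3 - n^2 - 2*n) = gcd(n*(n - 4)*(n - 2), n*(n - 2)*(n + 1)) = n^2 - 2*n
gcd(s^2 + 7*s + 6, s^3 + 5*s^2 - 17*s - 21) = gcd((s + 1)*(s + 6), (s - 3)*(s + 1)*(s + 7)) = s + 1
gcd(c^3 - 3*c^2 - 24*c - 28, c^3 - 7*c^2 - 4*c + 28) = c^2 - 5*c - 14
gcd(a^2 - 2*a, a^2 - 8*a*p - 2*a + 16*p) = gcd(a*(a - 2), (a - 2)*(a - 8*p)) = a - 2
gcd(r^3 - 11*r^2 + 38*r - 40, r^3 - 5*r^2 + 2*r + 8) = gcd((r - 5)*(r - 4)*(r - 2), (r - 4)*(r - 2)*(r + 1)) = r^2 - 6*r + 8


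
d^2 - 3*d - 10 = (d - 5)*(d + 2)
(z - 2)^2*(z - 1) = z^3 - 5*z^2 + 8*z - 4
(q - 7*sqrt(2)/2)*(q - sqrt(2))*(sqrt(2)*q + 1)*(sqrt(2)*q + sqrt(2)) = 2*q^4 - 8*sqrt(2)*q^3 + 2*q^3 - 8*sqrt(2)*q^2 + 5*q^2 + 5*q + 7*sqrt(2)*q + 7*sqrt(2)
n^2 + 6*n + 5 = (n + 1)*(n + 5)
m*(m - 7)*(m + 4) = m^3 - 3*m^2 - 28*m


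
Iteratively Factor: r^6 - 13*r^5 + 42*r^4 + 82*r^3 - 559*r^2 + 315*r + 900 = (r - 3)*(r^5 - 10*r^4 + 12*r^3 + 118*r^2 - 205*r - 300) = (r - 4)*(r - 3)*(r^4 - 6*r^3 - 12*r^2 + 70*r + 75) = (r - 4)*(r - 3)*(r + 1)*(r^3 - 7*r^2 - 5*r + 75) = (r - 4)*(r - 3)*(r + 1)*(r + 3)*(r^2 - 10*r + 25) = (r - 5)*(r - 4)*(r - 3)*(r + 1)*(r + 3)*(r - 5)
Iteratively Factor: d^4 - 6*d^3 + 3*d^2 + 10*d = (d + 1)*(d^3 - 7*d^2 + 10*d) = d*(d + 1)*(d^2 - 7*d + 10) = d*(d - 2)*(d + 1)*(d - 5)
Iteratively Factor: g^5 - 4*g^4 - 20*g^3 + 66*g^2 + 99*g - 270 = (g - 5)*(g^4 + g^3 - 15*g^2 - 9*g + 54) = (g - 5)*(g + 3)*(g^3 - 2*g^2 - 9*g + 18) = (g - 5)*(g + 3)^2*(g^2 - 5*g + 6) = (g - 5)*(g - 3)*(g + 3)^2*(g - 2)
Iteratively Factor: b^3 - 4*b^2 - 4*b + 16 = (b + 2)*(b^2 - 6*b + 8) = (b - 2)*(b + 2)*(b - 4)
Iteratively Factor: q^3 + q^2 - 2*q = (q - 1)*(q^2 + 2*q) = q*(q - 1)*(q + 2)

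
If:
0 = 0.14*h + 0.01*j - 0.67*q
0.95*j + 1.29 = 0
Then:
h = 4.78571428571429*q + 0.0969924812030075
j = -1.36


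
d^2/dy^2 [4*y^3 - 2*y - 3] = 24*y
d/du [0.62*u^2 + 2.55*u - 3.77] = 1.24*u + 2.55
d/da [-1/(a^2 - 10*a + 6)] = 2*(a - 5)/(a^2 - 10*a + 6)^2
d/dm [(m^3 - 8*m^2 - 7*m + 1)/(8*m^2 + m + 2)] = (8*m^4 + 2*m^3 + 54*m^2 - 48*m - 15)/(64*m^4 + 16*m^3 + 33*m^2 + 4*m + 4)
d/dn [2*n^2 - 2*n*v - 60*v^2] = 4*n - 2*v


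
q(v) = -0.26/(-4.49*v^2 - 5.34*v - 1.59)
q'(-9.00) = 0.00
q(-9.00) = 0.00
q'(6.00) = -0.00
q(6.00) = 0.00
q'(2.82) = -0.00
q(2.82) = 0.00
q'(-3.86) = 0.00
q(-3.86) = 0.01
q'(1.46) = -0.01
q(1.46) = 0.01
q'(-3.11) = 0.01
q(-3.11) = 0.01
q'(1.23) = -0.02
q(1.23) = 0.02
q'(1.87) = -0.01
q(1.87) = 0.01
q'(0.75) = -0.05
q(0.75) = 0.03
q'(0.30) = -0.16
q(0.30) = 0.07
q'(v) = -0.26*(8.98*v + 5.34)/(-4.49*v^2 - 5.34*v - 1.59)^2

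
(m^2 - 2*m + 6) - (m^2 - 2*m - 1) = 7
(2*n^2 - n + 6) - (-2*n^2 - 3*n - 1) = 4*n^2 + 2*n + 7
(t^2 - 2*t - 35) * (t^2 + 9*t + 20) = t^4 + 7*t^3 - 33*t^2 - 355*t - 700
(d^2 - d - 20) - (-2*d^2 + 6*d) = 3*d^2 - 7*d - 20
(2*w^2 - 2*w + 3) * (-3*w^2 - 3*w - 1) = -6*w^4 - 5*w^2 - 7*w - 3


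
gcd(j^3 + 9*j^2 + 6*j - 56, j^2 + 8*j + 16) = j + 4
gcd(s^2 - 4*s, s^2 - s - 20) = 1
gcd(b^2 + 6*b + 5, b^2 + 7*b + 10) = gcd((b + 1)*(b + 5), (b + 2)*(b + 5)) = b + 5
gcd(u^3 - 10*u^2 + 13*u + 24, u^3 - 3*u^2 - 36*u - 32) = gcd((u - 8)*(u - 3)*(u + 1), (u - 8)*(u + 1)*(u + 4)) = u^2 - 7*u - 8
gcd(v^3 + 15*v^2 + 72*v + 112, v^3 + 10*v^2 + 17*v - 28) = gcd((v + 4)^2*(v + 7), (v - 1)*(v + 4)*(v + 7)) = v^2 + 11*v + 28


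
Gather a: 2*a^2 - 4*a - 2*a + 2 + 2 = 2*a^2 - 6*a + 4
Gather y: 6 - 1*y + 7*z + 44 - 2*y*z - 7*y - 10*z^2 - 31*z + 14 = y*(-2*z - 8) - 10*z^2 - 24*z + 64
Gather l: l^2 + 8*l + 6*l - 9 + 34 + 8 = l^2 + 14*l + 33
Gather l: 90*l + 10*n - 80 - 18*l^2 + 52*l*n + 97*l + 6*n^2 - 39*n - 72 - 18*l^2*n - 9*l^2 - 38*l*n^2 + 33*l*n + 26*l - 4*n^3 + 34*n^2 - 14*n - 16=l^2*(-18*n - 27) + l*(-38*n^2 + 85*n + 213) - 4*n^3 + 40*n^2 - 43*n - 168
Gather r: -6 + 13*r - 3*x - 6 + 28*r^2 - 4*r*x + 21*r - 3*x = 28*r^2 + r*(34 - 4*x) - 6*x - 12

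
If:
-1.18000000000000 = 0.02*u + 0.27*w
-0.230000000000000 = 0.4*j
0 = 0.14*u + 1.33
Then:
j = -0.58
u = -9.50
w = -3.67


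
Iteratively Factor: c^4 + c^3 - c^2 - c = (c + 1)*(c^3 - c) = (c + 1)^2*(c^2 - c) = c*(c + 1)^2*(c - 1)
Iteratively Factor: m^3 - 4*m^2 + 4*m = (m - 2)*(m^2 - 2*m) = (m - 2)^2*(m)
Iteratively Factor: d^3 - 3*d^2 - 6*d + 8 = (d + 2)*(d^2 - 5*d + 4) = (d - 4)*(d + 2)*(d - 1)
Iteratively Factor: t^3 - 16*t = (t + 4)*(t^2 - 4*t) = (t - 4)*(t + 4)*(t)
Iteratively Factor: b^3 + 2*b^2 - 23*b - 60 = (b + 3)*(b^2 - b - 20) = (b + 3)*(b + 4)*(b - 5)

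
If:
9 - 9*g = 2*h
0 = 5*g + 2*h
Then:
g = 9/4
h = -45/8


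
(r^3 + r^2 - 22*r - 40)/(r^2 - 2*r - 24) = (r^2 - 3*r - 10)/(r - 6)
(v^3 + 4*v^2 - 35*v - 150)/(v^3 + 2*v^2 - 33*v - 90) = (v + 5)/(v + 3)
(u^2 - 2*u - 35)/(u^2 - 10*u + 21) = (u + 5)/(u - 3)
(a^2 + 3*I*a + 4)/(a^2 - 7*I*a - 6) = (a + 4*I)/(a - 6*I)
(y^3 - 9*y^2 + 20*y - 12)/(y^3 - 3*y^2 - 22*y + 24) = (y - 2)/(y + 4)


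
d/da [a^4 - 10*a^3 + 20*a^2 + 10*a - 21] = 4*a^3 - 30*a^2 + 40*a + 10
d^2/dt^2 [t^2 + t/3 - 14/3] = 2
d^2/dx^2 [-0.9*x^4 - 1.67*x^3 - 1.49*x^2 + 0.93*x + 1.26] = -10.8*x^2 - 10.02*x - 2.98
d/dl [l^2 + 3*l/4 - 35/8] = 2*l + 3/4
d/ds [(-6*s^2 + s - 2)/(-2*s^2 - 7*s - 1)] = (44*s^2 + 4*s - 15)/(4*s^4 + 28*s^3 + 53*s^2 + 14*s + 1)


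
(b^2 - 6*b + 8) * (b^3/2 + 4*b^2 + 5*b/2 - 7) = b^5/2 + b^4 - 35*b^3/2 + 10*b^2 + 62*b - 56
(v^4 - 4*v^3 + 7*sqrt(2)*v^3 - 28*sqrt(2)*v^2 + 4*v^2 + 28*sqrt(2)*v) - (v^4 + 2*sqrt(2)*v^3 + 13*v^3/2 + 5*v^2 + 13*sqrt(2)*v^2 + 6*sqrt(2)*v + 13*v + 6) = -21*v^3/2 + 5*sqrt(2)*v^3 - 41*sqrt(2)*v^2 - v^2 - 13*v + 22*sqrt(2)*v - 6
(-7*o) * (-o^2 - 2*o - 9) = 7*o^3 + 14*o^2 + 63*o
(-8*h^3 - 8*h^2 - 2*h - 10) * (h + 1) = -8*h^4 - 16*h^3 - 10*h^2 - 12*h - 10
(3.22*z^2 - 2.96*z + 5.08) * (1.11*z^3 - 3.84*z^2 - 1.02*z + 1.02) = 3.5742*z^5 - 15.6504*z^4 + 13.7208*z^3 - 13.2036*z^2 - 8.2008*z + 5.1816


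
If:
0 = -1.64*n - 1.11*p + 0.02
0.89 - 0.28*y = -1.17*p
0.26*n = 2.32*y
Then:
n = 0.52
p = -0.75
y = 0.06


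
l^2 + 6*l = l*(l + 6)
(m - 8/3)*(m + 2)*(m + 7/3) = m^3 + 5*m^2/3 - 62*m/9 - 112/9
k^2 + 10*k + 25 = (k + 5)^2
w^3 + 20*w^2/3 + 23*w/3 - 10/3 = (w - 1/3)*(w + 2)*(w + 5)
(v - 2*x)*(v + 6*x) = v^2 + 4*v*x - 12*x^2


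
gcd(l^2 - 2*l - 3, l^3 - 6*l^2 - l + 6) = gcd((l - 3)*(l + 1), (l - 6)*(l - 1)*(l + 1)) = l + 1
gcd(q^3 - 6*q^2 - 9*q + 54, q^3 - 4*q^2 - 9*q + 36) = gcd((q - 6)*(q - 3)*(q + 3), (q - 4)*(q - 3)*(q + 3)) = q^2 - 9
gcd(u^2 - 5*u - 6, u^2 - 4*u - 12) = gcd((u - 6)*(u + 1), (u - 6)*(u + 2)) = u - 6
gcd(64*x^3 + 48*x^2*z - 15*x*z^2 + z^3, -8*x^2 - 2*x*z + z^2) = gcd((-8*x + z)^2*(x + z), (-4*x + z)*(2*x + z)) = 1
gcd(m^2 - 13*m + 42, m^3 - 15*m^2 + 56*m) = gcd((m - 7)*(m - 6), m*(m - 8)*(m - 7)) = m - 7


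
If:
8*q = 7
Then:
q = 7/8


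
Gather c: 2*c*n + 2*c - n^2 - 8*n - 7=c*(2*n + 2) - n^2 - 8*n - 7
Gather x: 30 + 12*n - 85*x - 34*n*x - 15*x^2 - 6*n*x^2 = 12*n + x^2*(-6*n - 15) + x*(-34*n - 85) + 30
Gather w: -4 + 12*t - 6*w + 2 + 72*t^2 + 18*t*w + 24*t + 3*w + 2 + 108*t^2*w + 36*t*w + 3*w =72*t^2 + 36*t + w*(108*t^2 + 54*t)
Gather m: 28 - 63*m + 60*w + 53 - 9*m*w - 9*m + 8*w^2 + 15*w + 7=m*(-9*w - 72) + 8*w^2 + 75*w + 88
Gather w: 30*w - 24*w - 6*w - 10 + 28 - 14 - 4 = 0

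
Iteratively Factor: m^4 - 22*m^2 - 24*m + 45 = (m + 3)*(m^3 - 3*m^2 - 13*m + 15) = (m - 1)*(m + 3)*(m^2 - 2*m - 15) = (m - 5)*(m - 1)*(m + 3)*(m + 3)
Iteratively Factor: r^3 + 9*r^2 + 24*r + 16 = (r + 4)*(r^2 + 5*r + 4) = (r + 1)*(r + 4)*(r + 4)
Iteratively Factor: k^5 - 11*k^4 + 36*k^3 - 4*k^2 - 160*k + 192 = (k - 4)*(k^4 - 7*k^3 + 8*k^2 + 28*k - 48) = (k - 4)^2*(k^3 - 3*k^2 - 4*k + 12) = (k - 4)^2*(k - 2)*(k^2 - k - 6) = (k - 4)^2*(k - 3)*(k - 2)*(k + 2)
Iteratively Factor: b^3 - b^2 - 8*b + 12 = (b + 3)*(b^2 - 4*b + 4) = (b - 2)*(b + 3)*(b - 2)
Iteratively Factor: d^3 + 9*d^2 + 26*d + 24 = (d + 3)*(d^2 + 6*d + 8) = (d + 3)*(d + 4)*(d + 2)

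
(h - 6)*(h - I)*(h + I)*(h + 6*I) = h^4 - 6*h^3 + 6*I*h^3 + h^2 - 36*I*h^2 - 6*h + 6*I*h - 36*I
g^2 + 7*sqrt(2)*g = g*(g + 7*sqrt(2))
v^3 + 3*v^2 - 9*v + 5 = (v - 1)^2*(v + 5)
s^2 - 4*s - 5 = (s - 5)*(s + 1)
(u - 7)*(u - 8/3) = u^2 - 29*u/3 + 56/3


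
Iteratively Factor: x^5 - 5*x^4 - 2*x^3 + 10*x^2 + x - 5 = (x - 1)*(x^4 - 4*x^3 - 6*x^2 + 4*x + 5) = (x - 1)*(x + 1)*(x^3 - 5*x^2 - x + 5) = (x - 1)*(x + 1)^2*(x^2 - 6*x + 5) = (x - 5)*(x - 1)*(x + 1)^2*(x - 1)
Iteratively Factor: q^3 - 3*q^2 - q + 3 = (q - 1)*(q^2 - 2*q - 3) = (q - 1)*(q + 1)*(q - 3)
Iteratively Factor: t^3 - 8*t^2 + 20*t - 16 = (t - 4)*(t^2 - 4*t + 4) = (t - 4)*(t - 2)*(t - 2)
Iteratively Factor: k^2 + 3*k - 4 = (k + 4)*(k - 1)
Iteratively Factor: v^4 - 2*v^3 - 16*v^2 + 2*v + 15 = (v + 3)*(v^3 - 5*v^2 - v + 5) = (v - 5)*(v + 3)*(v^2 - 1) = (v - 5)*(v - 1)*(v + 3)*(v + 1)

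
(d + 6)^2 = d^2 + 12*d + 36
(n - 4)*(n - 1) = n^2 - 5*n + 4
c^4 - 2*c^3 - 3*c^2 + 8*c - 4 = (c - 2)*(c - 1)^2*(c + 2)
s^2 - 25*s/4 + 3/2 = (s - 6)*(s - 1/4)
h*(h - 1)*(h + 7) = h^3 + 6*h^2 - 7*h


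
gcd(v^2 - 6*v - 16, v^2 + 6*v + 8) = v + 2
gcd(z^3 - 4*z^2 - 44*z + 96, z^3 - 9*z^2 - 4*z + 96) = z - 8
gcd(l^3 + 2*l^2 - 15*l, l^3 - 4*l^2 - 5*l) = l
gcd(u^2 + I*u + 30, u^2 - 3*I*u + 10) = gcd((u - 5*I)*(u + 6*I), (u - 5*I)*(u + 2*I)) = u - 5*I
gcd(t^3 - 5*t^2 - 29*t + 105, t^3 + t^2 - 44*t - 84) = t - 7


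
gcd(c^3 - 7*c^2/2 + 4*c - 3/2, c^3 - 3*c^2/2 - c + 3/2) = c^2 - 5*c/2 + 3/2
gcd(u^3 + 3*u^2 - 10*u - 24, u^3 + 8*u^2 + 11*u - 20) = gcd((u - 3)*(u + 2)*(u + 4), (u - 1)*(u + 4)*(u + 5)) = u + 4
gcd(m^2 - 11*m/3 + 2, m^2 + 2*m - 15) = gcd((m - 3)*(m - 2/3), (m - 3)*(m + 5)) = m - 3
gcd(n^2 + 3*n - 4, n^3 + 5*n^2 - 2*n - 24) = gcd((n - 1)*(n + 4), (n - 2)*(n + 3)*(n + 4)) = n + 4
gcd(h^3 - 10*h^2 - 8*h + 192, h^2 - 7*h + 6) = h - 6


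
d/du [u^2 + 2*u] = 2*u + 2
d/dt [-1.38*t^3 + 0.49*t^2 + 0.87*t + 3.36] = -4.14*t^2 + 0.98*t + 0.87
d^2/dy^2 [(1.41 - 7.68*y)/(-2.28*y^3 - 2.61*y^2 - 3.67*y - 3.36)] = (239.542272*y^5 + 186.255936*y^4 - 158.142528*y^3 - 834.43959*y^2 - 420.328602*y - 202.659258)/(11.852352*y^9 + 40.703472*y^8 + 103.829148*y^7 + 201.216069*y^6 + 287.096625*y^5 + 342.818271*y^4 + 319.758319*y^3 + 224.16408*y^2 + 124.298496*y + 37.933056)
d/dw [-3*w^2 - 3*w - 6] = -6*w - 3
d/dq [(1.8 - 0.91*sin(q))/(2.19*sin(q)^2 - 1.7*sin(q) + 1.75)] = (1.9929*sin(q)^2 - 7.884*sin(q) + 1.4675)*cos(q)/(4.7961*sin(q)^4 - 7.446*sin(q)^3 + 10.555*sin(q)^2 - 5.95*sin(q) + 3.0625)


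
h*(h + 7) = h^2 + 7*h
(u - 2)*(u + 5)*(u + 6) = u^3 + 9*u^2 + 8*u - 60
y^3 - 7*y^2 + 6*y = y*(y - 6)*(y - 1)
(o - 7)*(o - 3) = o^2 - 10*o + 21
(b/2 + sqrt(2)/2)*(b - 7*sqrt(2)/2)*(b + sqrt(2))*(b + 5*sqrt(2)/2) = b^4/2 + sqrt(2)*b^3/2 - 39*b^2/4 - 37*sqrt(2)*b/2 - 35/2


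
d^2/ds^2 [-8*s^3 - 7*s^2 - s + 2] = -48*s - 14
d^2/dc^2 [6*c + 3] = 0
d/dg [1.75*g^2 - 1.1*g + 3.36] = 3.5*g - 1.1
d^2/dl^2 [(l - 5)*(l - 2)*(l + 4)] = 6*l - 6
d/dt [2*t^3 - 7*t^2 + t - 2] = 6*t^2 - 14*t + 1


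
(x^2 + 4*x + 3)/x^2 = 1 + 4/x + 3/x^2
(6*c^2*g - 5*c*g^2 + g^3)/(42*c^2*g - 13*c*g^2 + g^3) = (6*c^2 - 5*c*g + g^2)/(42*c^2 - 13*c*g + g^2)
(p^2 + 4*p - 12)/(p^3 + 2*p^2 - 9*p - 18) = (p^2 + 4*p - 12)/(p^3 + 2*p^2 - 9*p - 18)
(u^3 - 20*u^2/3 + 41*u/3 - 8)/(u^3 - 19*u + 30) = (3*u^2 - 11*u + 8)/(3*(u^2 + 3*u - 10))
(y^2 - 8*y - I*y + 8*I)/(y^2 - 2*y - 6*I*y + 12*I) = (y^2 - 8*y - I*y + 8*I)/(y^2 - 2*y - 6*I*y + 12*I)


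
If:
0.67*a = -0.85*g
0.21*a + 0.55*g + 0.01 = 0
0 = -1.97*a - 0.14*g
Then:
No Solution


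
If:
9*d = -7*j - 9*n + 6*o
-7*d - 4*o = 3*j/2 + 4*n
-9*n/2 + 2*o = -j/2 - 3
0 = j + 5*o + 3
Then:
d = 124/517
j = -576/517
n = 194/517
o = -195/517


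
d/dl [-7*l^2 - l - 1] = -14*l - 1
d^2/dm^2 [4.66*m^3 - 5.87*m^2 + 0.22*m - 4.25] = 27.96*m - 11.74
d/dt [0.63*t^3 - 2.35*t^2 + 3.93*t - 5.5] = 1.89*t^2 - 4.7*t + 3.93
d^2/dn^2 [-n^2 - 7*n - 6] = -2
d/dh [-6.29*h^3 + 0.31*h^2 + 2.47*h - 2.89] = -18.87*h^2 + 0.62*h + 2.47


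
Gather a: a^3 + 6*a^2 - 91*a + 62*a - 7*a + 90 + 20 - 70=a^3 + 6*a^2 - 36*a + 40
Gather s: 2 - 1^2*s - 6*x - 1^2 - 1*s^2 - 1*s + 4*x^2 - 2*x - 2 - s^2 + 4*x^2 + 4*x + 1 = -2*s^2 - 2*s + 8*x^2 - 4*x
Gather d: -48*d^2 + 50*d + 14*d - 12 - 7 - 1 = -48*d^2 + 64*d - 20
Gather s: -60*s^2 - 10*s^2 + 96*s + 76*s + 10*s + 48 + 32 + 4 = -70*s^2 + 182*s + 84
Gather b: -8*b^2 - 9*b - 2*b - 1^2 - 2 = -8*b^2 - 11*b - 3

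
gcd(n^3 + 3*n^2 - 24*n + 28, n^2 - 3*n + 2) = n - 2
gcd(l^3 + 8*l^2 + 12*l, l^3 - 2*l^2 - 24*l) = l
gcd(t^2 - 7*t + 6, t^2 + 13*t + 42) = 1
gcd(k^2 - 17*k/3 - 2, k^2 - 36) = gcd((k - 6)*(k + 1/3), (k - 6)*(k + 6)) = k - 6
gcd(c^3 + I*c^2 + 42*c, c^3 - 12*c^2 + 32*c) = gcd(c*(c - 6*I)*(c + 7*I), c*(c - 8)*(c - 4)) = c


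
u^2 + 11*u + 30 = (u + 5)*(u + 6)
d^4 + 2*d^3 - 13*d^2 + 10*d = d*(d - 2)*(d - 1)*(d + 5)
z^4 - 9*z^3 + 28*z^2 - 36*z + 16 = (z - 4)*(z - 2)^2*(z - 1)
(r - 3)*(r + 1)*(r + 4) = r^3 + 2*r^2 - 11*r - 12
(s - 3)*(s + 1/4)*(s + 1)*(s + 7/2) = s^4 + 7*s^3/4 - 77*s^2/8 - 13*s - 21/8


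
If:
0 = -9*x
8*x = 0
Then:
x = 0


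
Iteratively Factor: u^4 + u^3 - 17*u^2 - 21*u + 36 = (u - 4)*(u^3 + 5*u^2 + 3*u - 9) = (u - 4)*(u + 3)*(u^2 + 2*u - 3) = (u - 4)*(u + 3)^2*(u - 1)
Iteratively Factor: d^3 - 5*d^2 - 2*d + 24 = (d + 2)*(d^2 - 7*d + 12) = (d - 4)*(d + 2)*(d - 3)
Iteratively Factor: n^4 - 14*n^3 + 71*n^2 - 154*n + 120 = (n - 2)*(n^3 - 12*n^2 + 47*n - 60) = (n - 5)*(n - 2)*(n^2 - 7*n + 12) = (n - 5)*(n - 3)*(n - 2)*(n - 4)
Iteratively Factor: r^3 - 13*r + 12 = (r + 4)*(r^2 - 4*r + 3) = (r - 3)*(r + 4)*(r - 1)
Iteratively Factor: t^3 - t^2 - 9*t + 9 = (t + 3)*(t^2 - 4*t + 3) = (t - 3)*(t + 3)*(t - 1)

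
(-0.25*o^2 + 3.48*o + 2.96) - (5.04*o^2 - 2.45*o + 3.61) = -5.29*o^2 + 5.93*o - 0.65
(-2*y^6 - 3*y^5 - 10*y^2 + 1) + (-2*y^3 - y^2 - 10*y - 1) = -2*y^6 - 3*y^5 - 2*y^3 - 11*y^2 - 10*y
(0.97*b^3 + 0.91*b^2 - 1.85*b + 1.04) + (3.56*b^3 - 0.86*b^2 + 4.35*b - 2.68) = 4.53*b^3 + 0.05*b^2 + 2.5*b - 1.64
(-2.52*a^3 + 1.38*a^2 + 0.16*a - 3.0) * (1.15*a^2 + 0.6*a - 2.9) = -2.898*a^5 + 0.0749999999999997*a^4 + 8.32*a^3 - 7.356*a^2 - 2.264*a + 8.7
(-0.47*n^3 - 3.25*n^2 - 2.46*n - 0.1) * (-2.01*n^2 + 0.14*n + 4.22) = 0.9447*n^5 + 6.4667*n^4 + 2.5062*n^3 - 13.8584*n^2 - 10.3952*n - 0.422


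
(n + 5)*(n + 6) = n^2 + 11*n + 30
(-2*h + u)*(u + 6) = -2*h*u - 12*h + u^2 + 6*u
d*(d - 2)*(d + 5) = d^3 + 3*d^2 - 10*d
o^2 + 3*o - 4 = (o - 1)*(o + 4)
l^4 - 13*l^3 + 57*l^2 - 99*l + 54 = (l - 6)*(l - 3)^2*(l - 1)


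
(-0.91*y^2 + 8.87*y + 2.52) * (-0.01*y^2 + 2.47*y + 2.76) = 0.0091*y^4 - 2.3364*y^3 + 19.3721*y^2 + 30.7056*y + 6.9552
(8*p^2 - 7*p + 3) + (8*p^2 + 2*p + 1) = 16*p^2 - 5*p + 4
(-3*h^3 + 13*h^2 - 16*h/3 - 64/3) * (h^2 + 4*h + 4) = -3*h^5 + h^4 + 104*h^3/3 + 28*h^2/3 - 320*h/3 - 256/3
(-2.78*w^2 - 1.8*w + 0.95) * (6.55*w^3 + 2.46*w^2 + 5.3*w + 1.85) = -18.209*w^5 - 18.6288*w^4 - 12.9395*w^3 - 12.346*w^2 + 1.705*w + 1.7575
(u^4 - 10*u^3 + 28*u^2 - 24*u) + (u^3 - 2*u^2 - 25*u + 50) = u^4 - 9*u^3 + 26*u^2 - 49*u + 50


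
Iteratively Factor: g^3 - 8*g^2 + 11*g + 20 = (g + 1)*(g^2 - 9*g + 20) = (g - 4)*(g + 1)*(g - 5)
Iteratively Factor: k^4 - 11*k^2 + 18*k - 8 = (k - 2)*(k^3 + 2*k^2 - 7*k + 4) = (k - 2)*(k - 1)*(k^2 + 3*k - 4) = (k - 2)*(k - 1)^2*(k + 4)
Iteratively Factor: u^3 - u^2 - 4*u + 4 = (u - 2)*(u^2 + u - 2) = (u - 2)*(u - 1)*(u + 2)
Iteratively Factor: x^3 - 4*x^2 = (x)*(x^2 - 4*x) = x*(x - 4)*(x)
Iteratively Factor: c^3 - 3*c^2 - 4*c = (c + 1)*(c^2 - 4*c) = c*(c + 1)*(c - 4)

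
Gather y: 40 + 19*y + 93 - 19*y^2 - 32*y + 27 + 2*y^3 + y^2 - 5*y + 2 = 2*y^3 - 18*y^2 - 18*y + 162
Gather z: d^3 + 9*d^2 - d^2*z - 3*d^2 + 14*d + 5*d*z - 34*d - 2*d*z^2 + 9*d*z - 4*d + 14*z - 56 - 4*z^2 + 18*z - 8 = d^3 + 6*d^2 - 24*d + z^2*(-2*d - 4) + z*(-d^2 + 14*d + 32) - 64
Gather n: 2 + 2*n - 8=2*n - 6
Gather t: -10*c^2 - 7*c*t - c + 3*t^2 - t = -10*c^2 - c + 3*t^2 + t*(-7*c - 1)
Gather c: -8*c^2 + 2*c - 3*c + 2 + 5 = -8*c^2 - c + 7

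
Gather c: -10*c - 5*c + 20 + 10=30 - 15*c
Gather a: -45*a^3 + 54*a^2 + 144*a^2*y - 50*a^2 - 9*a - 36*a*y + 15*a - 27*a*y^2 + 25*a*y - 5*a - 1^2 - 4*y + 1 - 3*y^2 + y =-45*a^3 + a^2*(144*y + 4) + a*(-27*y^2 - 11*y + 1) - 3*y^2 - 3*y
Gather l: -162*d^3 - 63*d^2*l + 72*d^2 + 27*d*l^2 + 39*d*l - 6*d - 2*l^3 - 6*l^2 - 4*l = -162*d^3 + 72*d^2 - 6*d - 2*l^3 + l^2*(27*d - 6) + l*(-63*d^2 + 39*d - 4)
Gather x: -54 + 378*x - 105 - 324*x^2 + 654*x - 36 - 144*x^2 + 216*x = -468*x^2 + 1248*x - 195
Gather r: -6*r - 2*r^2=-2*r^2 - 6*r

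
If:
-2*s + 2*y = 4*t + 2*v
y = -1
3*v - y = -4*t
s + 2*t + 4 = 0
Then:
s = 1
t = -5/2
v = 3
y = -1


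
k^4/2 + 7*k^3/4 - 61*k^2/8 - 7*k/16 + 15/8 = (k/2 + 1/4)*(k - 5/2)*(k - 1/2)*(k + 6)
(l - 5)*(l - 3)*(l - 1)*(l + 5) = l^4 - 4*l^3 - 22*l^2 + 100*l - 75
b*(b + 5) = b^2 + 5*b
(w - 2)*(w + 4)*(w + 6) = w^3 + 8*w^2 + 4*w - 48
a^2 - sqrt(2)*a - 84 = (a - 7*sqrt(2))*(a + 6*sqrt(2))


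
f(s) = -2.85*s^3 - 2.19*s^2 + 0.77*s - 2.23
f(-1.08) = -2.03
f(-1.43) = 0.52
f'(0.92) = -10.50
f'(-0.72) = -0.51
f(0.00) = -2.23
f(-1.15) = -1.68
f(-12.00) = 4597.97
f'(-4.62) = -161.49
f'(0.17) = -0.22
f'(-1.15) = -5.50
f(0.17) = -2.18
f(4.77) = -357.70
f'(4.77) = -214.66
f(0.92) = -5.59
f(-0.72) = -2.86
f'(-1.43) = -10.45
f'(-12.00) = -1177.87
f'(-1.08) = -4.47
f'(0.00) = 0.77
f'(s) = -8.55*s^2 - 4.38*s + 0.77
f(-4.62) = 228.51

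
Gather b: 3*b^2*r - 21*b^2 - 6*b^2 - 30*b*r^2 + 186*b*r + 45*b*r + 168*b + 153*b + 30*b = b^2*(3*r - 27) + b*(-30*r^2 + 231*r + 351)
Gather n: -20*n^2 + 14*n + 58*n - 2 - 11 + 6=-20*n^2 + 72*n - 7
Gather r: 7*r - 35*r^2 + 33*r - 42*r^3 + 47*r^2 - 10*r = -42*r^3 + 12*r^2 + 30*r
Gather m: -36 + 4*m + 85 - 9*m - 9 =40 - 5*m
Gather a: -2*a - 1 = -2*a - 1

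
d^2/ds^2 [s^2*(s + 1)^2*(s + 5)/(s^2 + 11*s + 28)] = 2*(3*s^7 + 95*s^6 + 1209*s^5 + 7749*s^4 + 26056*s^3 + 42672*s^2 + 25872*s + 3920)/(s^6 + 33*s^5 + 447*s^4 + 3179*s^3 + 12516*s^2 + 25872*s + 21952)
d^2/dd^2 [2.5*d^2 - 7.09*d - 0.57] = 5.00000000000000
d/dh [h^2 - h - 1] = 2*h - 1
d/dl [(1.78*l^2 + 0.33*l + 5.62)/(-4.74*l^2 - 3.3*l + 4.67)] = (-4.3098*l^2 + 69.9028*l + 20.0871)/(22.4676*l^4 + 31.284*l^3 - 33.3816*l^2 - 30.822*l + 21.8089)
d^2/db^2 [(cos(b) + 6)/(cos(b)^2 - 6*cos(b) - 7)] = (9*sin(b)^4*cos(b) + 30*sin(b)^4 - 366*sin(b)^2 - 161*cos(b)/2 - 15*cos(3*b) - cos(5*b)/2 - 96)/(sin(b)^2 + 6*cos(b) + 6)^3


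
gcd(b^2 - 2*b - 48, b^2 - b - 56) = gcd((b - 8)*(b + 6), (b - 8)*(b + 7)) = b - 8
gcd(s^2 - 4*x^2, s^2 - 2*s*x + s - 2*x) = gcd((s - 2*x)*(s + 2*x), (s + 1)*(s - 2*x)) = -s + 2*x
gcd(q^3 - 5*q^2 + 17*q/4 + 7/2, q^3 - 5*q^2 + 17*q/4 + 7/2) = q^3 - 5*q^2 + 17*q/4 + 7/2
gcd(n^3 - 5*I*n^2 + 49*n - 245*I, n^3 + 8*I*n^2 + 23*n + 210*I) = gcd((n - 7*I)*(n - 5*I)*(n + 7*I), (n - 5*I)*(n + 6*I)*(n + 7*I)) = n^2 + 2*I*n + 35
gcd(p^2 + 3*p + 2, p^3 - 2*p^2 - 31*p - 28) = p + 1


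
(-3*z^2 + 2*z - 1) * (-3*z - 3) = 9*z^3 + 3*z^2 - 3*z + 3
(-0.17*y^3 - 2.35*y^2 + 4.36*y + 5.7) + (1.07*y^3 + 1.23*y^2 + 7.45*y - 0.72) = 0.9*y^3 - 1.12*y^2 + 11.81*y + 4.98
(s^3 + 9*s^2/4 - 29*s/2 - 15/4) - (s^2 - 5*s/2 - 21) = s^3 + 5*s^2/4 - 12*s + 69/4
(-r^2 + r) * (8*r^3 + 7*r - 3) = -8*r^5 + 8*r^4 - 7*r^3 + 10*r^2 - 3*r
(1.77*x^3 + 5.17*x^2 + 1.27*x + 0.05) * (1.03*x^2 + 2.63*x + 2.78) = 1.8231*x^5 + 9.9802*x^4 + 19.8258*x^3 + 17.7642*x^2 + 3.6621*x + 0.139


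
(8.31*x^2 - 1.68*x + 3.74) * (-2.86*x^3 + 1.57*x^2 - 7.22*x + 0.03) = -23.7666*x^5 + 17.8515*x^4 - 73.3322*x^3 + 18.2507*x^2 - 27.0532*x + 0.1122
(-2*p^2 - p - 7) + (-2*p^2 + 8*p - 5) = -4*p^2 + 7*p - 12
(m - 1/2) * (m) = m^2 - m/2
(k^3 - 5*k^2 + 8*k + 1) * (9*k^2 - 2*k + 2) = 9*k^5 - 47*k^4 + 84*k^3 - 17*k^2 + 14*k + 2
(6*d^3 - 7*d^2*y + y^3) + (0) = 6*d^3 - 7*d^2*y + y^3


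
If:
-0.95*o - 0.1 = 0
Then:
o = -0.11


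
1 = 1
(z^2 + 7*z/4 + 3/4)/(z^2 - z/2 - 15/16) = 4*(z + 1)/(4*z - 5)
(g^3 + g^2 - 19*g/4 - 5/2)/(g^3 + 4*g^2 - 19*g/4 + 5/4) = (4*g^3 + 4*g^2 - 19*g - 10)/(4*g^3 + 16*g^2 - 19*g + 5)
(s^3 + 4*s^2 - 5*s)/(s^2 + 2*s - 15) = s*(s - 1)/(s - 3)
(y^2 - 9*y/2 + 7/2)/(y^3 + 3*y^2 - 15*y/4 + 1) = 2*(2*y^2 - 9*y + 7)/(4*y^3 + 12*y^2 - 15*y + 4)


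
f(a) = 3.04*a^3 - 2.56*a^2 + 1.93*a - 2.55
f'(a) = 9.12*a^2 - 5.12*a + 1.93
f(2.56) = 36.62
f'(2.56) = 48.59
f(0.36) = -2.05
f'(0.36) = 1.27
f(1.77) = 9.70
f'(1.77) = 21.44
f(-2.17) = -49.86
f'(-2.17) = 55.99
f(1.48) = 4.55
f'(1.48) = 14.33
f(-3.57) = -180.38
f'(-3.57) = 136.44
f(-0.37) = -3.77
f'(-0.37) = 5.07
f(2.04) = 16.54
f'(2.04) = 29.44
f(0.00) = -2.55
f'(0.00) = 1.93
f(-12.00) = -5647.47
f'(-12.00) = 1376.65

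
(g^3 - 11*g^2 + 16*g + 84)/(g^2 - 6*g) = g - 5 - 14/g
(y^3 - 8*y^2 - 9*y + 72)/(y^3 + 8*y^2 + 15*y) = (y^2 - 11*y + 24)/(y*(y + 5))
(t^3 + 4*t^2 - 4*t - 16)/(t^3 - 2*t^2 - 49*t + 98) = (t^2 + 6*t + 8)/(t^2 - 49)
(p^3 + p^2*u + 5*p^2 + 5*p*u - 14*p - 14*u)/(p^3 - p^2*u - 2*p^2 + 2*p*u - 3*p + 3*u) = (p^3 + p^2*u + 5*p^2 + 5*p*u - 14*p - 14*u)/(p^3 - p^2*u - 2*p^2 + 2*p*u - 3*p + 3*u)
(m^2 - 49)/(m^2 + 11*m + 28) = (m - 7)/(m + 4)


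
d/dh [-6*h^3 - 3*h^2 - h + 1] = -18*h^2 - 6*h - 1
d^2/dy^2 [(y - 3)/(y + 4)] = -14/(y + 4)^3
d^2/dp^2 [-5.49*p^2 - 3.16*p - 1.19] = -10.9800000000000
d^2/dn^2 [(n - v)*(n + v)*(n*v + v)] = 2*v*(3*n + 1)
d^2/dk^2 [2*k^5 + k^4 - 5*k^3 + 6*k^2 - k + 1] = 40*k^3 + 12*k^2 - 30*k + 12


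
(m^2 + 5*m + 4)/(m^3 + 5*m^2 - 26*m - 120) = (m + 1)/(m^2 + m - 30)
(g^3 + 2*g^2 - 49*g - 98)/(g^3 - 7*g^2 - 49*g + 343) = (g + 2)/(g - 7)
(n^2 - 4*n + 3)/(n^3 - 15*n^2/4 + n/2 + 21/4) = 4*(n - 1)/(4*n^2 - 3*n - 7)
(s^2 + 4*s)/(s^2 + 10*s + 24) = s/(s + 6)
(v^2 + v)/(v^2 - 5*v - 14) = v*(v + 1)/(v^2 - 5*v - 14)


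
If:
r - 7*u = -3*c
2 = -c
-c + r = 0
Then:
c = -2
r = -2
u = -8/7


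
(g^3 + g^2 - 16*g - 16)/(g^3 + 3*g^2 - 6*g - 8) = (g - 4)/(g - 2)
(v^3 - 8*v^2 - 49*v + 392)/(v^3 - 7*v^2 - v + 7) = (v^2 - v - 56)/(v^2 - 1)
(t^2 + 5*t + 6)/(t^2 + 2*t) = (t + 3)/t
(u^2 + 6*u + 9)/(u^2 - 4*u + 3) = (u^2 + 6*u + 9)/(u^2 - 4*u + 3)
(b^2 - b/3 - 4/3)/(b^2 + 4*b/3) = (3*b^2 - b - 4)/(b*(3*b + 4))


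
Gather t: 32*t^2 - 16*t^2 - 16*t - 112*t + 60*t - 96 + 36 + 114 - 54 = 16*t^2 - 68*t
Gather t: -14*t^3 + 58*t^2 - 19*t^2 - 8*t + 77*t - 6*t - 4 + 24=-14*t^3 + 39*t^2 + 63*t + 20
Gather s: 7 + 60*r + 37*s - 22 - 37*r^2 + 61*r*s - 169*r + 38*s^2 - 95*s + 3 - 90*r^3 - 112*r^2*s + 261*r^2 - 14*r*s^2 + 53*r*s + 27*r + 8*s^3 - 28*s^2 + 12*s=-90*r^3 + 224*r^2 - 82*r + 8*s^3 + s^2*(10 - 14*r) + s*(-112*r^2 + 114*r - 46) - 12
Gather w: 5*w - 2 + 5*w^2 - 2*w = 5*w^2 + 3*w - 2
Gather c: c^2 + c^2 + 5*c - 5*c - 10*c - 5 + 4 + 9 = 2*c^2 - 10*c + 8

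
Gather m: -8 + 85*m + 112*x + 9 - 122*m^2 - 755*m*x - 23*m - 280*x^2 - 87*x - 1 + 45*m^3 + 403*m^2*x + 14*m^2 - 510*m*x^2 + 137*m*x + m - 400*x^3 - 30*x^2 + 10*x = 45*m^3 + m^2*(403*x - 108) + m*(-510*x^2 - 618*x + 63) - 400*x^3 - 310*x^2 + 35*x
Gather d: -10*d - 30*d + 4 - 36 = -40*d - 32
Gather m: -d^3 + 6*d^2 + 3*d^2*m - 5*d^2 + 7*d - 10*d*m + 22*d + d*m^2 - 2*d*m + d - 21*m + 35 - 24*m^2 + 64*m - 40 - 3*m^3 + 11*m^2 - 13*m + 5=-d^3 + d^2 + 30*d - 3*m^3 + m^2*(d - 13) + m*(3*d^2 - 12*d + 30)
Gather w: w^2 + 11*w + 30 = w^2 + 11*w + 30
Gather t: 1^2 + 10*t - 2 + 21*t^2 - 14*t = 21*t^2 - 4*t - 1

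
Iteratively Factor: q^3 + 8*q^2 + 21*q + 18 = (q + 3)*(q^2 + 5*q + 6) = (q + 3)^2*(q + 2)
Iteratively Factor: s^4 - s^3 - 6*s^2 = (s)*(s^3 - s^2 - 6*s) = s^2*(s^2 - s - 6) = s^2*(s + 2)*(s - 3)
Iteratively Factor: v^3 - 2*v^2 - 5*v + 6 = (v + 2)*(v^2 - 4*v + 3) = (v - 1)*(v + 2)*(v - 3)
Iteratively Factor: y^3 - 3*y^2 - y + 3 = (y - 3)*(y^2 - 1) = (y - 3)*(y - 1)*(y + 1)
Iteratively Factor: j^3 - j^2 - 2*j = (j - 2)*(j^2 + j) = (j - 2)*(j + 1)*(j)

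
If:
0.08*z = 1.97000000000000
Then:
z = 24.62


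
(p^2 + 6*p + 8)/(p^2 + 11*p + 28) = (p + 2)/(p + 7)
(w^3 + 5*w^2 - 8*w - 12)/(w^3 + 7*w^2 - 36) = (w + 1)/(w + 3)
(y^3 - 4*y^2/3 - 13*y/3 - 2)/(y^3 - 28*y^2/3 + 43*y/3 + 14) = (y + 1)/(y - 7)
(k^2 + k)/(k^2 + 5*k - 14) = k*(k + 1)/(k^2 + 5*k - 14)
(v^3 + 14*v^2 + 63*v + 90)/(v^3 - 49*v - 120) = (v + 6)/(v - 8)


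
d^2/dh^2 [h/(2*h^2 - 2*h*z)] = ((-3*h + z)*(h - z) + (2*h - z)^2)/(h^2*(h - z)^3)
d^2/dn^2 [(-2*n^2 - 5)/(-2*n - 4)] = 13/(n^3 + 6*n^2 + 12*n + 8)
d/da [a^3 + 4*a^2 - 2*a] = 3*a^2 + 8*a - 2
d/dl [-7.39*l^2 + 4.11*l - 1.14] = 4.11 - 14.78*l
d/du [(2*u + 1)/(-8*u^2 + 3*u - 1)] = (16*u^2 + 16*u - 5)/(64*u^4 - 48*u^3 + 25*u^2 - 6*u + 1)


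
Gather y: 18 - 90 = -72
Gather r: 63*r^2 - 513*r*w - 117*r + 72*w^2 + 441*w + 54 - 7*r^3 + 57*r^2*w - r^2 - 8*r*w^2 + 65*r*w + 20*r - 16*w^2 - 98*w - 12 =-7*r^3 + r^2*(57*w + 62) + r*(-8*w^2 - 448*w - 97) + 56*w^2 + 343*w + 42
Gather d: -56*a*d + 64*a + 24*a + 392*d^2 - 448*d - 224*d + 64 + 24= 88*a + 392*d^2 + d*(-56*a - 672) + 88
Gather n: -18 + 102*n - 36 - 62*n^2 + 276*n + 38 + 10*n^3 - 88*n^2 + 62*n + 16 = 10*n^3 - 150*n^2 + 440*n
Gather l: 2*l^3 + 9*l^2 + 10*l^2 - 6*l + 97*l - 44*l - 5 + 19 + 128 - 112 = 2*l^3 + 19*l^2 + 47*l + 30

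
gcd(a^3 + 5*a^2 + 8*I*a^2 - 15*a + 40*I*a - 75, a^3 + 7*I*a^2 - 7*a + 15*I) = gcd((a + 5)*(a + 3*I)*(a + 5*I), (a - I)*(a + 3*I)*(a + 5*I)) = a^2 + 8*I*a - 15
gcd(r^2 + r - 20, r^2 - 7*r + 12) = r - 4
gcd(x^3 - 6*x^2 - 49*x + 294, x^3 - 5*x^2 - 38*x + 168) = x - 7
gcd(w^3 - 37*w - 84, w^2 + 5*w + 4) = w + 4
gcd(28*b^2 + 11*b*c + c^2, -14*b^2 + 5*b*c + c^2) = 7*b + c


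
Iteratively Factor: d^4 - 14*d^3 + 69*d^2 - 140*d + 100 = (d - 2)*(d^3 - 12*d^2 + 45*d - 50) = (d - 2)^2*(d^2 - 10*d + 25) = (d - 5)*(d - 2)^2*(d - 5)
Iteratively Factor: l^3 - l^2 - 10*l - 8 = (l + 2)*(l^2 - 3*l - 4) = (l - 4)*(l + 2)*(l + 1)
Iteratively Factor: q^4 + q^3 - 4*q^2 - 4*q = (q + 2)*(q^3 - q^2 - 2*q) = (q - 2)*(q + 2)*(q^2 + q) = q*(q - 2)*(q + 2)*(q + 1)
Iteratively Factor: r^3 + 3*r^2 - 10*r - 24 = (r + 2)*(r^2 + r - 12) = (r - 3)*(r + 2)*(r + 4)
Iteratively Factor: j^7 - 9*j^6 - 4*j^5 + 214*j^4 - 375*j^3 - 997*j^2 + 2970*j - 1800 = (j + 4)*(j^6 - 13*j^5 + 48*j^4 + 22*j^3 - 463*j^2 + 855*j - 450) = (j + 3)*(j + 4)*(j^5 - 16*j^4 + 96*j^3 - 266*j^2 + 335*j - 150) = (j - 2)*(j + 3)*(j + 4)*(j^4 - 14*j^3 + 68*j^2 - 130*j + 75) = (j - 5)*(j - 2)*(j + 3)*(j + 4)*(j^3 - 9*j^2 + 23*j - 15) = (j - 5)*(j - 2)*(j - 1)*(j + 3)*(j + 4)*(j^2 - 8*j + 15) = (j - 5)*(j - 3)*(j - 2)*(j - 1)*(j + 3)*(j + 4)*(j - 5)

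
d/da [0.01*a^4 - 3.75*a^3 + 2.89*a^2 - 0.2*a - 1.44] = 0.04*a^3 - 11.25*a^2 + 5.78*a - 0.2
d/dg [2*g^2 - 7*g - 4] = 4*g - 7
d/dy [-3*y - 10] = -3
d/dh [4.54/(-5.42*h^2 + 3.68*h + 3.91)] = (49.2136*h - 16.7072)/(-5.42*h^2 + 3.68*h + 3.91)^2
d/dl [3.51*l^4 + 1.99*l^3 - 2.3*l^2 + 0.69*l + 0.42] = 14.04*l^3 + 5.97*l^2 - 4.6*l + 0.69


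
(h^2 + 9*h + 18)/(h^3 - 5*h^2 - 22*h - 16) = (h^2 + 9*h + 18)/(h^3 - 5*h^2 - 22*h - 16)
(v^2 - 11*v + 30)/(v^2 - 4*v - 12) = (v - 5)/(v + 2)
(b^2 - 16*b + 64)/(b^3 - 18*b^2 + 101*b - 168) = (b - 8)/(b^2 - 10*b + 21)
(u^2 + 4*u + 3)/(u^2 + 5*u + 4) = (u + 3)/(u + 4)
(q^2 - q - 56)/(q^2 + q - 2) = (q^2 - q - 56)/(q^2 + q - 2)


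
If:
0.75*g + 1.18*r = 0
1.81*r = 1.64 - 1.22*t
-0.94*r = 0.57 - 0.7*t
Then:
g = -0.30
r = 0.19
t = 1.07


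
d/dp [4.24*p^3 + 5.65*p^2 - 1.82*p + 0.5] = 12.72*p^2 + 11.3*p - 1.82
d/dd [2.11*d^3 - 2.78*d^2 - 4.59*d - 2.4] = 6.33*d^2 - 5.56*d - 4.59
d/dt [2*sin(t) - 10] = 2*cos(t)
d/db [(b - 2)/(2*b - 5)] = -1/(2*b - 5)^2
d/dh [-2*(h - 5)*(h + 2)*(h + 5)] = -6*h^2 - 8*h + 50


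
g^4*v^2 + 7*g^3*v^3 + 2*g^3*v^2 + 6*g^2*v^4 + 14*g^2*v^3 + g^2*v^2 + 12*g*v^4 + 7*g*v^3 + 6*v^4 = (g + v)*(g + 6*v)*(g*v + v)^2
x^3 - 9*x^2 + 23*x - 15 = (x - 5)*(x - 3)*(x - 1)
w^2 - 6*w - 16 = (w - 8)*(w + 2)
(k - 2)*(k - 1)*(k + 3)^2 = k^4 + 3*k^3 - 7*k^2 - 15*k + 18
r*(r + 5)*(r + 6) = r^3 + 11*r^2 + 30*r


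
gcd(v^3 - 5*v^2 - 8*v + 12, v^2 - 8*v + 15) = 1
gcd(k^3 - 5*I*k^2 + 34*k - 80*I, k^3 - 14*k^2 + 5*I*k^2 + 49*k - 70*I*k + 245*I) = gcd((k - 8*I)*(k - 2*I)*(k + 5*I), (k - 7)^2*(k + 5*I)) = k + 5*I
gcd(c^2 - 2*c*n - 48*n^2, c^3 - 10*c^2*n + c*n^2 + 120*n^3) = c - 8*n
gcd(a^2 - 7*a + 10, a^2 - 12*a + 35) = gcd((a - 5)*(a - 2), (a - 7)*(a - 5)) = a - 5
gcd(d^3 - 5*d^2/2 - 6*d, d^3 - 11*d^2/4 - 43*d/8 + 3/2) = d^2 - 5*d/2 - 6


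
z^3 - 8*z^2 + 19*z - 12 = (z - 4)*(z - 3)*(z - 1)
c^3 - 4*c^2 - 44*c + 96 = (c - 8)*(c - 2)*(c + 6)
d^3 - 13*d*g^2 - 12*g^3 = (d - 4*g)*(d + g)*(d + 3*g)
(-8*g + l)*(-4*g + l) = 32*g^2 - 12*g*l + l^2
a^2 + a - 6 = (a - 2)*(a + 3)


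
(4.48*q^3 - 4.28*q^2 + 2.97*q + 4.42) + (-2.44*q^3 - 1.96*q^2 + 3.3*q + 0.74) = 2.04*q^3 - 6.24*q^2 + 6.27*q + 5.16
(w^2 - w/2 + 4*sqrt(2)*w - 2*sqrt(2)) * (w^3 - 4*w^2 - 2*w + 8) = w^5 - 9*w^4/2 + 4*sqrt(2)*w^4 - 18*sqrt(2)*w^3 + 9*w^2 - 4*w + 36*sqrt(2)*w - 16*sqrt(2)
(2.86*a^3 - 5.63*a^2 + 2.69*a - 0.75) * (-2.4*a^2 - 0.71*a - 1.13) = -6.864*a^5 + 11.4814*a^4 - 5.6905*a^3 + 6.252*a^2 - 2.5072*a + 0.8475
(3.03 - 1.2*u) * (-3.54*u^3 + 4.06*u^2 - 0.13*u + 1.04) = 4.248*u^4 - 15.5982*u^3 + 12.4578*u^2 - 1.6419*u + 3.1512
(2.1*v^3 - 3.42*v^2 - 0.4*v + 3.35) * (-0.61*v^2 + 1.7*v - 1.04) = -1.281*v^5 + 5.6562*v^4 - 7.754*v^3 + 0.8333*v^2 + 6.111*v - 3.484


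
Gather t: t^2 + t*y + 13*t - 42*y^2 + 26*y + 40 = t^2 + t*(y + 13) - 42*y^2 + 26*y + 40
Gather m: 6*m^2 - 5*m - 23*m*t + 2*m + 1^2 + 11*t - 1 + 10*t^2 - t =6*m^2 + m*(-23*t - 3) + 10*t^2 + 10*t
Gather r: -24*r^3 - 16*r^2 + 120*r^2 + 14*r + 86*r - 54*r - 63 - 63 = -24*r^3 + 104*r^2 + 46*r - 126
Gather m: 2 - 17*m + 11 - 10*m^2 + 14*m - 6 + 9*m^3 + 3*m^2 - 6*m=9*m^3 - 7*m^2 - 9*m + 7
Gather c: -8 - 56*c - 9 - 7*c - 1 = -63*c - 18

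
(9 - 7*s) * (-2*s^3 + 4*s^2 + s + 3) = 14*s^4 - 46*s^3 + 29*s^2 - 12*s + 27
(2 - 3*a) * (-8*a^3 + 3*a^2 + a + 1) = 24*a^4 - 25*a^3 + 3*a^2 - a + 2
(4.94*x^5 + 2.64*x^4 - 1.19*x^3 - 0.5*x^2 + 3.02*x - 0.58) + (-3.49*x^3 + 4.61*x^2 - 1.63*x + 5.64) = 4.94*x^5 + 2.64*x^4 - 4.68*x^3 + 4.11*x^2 + 1.39*x + 5.06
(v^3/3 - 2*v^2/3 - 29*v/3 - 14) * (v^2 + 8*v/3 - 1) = v^5/3 + 2*v^4/9 - 106*v^3/9 - 352*v^2/9 - 83*v/3 + 14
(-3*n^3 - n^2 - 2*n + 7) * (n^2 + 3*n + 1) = -3*n^5 - 10*n^4 - 8*n^3 + 19*n + 7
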